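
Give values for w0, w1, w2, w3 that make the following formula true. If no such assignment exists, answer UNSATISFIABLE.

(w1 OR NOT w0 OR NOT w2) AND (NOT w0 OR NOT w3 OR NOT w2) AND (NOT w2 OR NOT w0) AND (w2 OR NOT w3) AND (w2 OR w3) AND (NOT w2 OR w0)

UNSATISFIABLE

Suppose w2 = false.
(NOT w3) alone gives w3 = false.
Now (w3) is unsatisfied and unit — conflict.
Undo w2 and try w2 = true.
(NOT w0) alone gives w0 = false.
Now (w0) is unsatisfied and unit — conflict.
Both values of w2 lead to a conflict.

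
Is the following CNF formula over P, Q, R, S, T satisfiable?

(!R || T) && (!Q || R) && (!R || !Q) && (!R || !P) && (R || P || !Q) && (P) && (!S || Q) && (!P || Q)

No

From the singleton clause (P), P = true.
From the singleton clause (!R), R = false.
From the singleton clause (!Q), Q = false.
Now (Q) is unsatisfied and unit — conflict.
No assignment satisfies every clause.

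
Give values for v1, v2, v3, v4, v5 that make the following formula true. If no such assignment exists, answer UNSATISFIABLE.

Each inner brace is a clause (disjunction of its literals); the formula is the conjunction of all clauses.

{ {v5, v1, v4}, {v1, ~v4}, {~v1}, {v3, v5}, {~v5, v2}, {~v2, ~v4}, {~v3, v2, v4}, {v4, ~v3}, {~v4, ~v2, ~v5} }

v1=0, v2=1, v3=0, v4=0, v5=1

From the singleton clause (~v1), v1 = 0.
From the singleton clause (~v4), v4 = 0.
From the singleton clause (v5), v5 = 1.
From the singleton clause (v2), v2 = 1.
From the singleton clause (~v3), v3 = 0.
This assignment satisfies each clause.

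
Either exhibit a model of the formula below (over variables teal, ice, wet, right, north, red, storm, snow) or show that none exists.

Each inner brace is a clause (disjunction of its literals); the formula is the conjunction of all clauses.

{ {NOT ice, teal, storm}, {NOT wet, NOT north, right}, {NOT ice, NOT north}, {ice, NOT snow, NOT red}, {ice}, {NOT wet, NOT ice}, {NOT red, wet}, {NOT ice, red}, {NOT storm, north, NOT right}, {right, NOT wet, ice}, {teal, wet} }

Unit clause (ice) forces ice = true.
Unit clause (NOT north) forces north = false.
Unit clause (NOT wet) forces wet = false.
Unit clause (NOT red) forces red = false.
Now (red) is unsatisfied and unit — conflict.

UNSATISFIABLE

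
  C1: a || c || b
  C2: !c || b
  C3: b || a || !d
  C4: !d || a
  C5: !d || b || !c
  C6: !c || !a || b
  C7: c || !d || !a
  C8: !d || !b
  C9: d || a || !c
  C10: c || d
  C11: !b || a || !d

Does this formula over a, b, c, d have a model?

Try c = true.
The clause (b) is unit, so b = true.
The clause (!d) is unit, so d = false.
The clause (a) is unit, so a = true.
All clauses are satisfied.
A satisfying assignment: a ↦ true, b ↦ true, c ↦ true, d ↦ false.

Satisfiable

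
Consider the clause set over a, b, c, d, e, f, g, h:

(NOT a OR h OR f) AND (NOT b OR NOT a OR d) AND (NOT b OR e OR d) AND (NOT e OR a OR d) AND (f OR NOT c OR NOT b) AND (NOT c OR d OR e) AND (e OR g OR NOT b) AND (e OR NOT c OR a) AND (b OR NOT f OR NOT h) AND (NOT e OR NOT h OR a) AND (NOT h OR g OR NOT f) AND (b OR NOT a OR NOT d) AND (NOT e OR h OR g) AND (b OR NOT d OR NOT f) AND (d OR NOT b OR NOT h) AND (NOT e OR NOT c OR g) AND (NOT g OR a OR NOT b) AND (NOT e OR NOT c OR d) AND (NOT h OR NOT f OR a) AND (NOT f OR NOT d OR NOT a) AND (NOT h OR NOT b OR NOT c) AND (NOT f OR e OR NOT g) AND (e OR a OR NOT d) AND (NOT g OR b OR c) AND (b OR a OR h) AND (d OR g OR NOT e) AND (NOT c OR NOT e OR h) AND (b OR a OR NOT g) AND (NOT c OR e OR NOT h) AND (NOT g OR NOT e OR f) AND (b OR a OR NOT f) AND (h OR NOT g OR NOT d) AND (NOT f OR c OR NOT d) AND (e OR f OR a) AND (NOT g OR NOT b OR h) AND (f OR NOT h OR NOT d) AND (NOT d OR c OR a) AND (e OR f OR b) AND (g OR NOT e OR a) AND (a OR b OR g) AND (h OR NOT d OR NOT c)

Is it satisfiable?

Branch on a: set a = true.
Branch on h: set h = false.
From the singleton clause (f), f = true.
From the singleton clause (NOT d), d = false.
From the singleton clause (NOT b), b = false.
Branch on c: set c = false.
From the singleton clause (NOT g), g = false.
From the singleton clause (NOT e), e = false.
This assignment satisfies each clause.
A satisfying assignment: a=true, b=false, c=false, d=false, e=false, f=true, g=false, h=false.

Satisfiable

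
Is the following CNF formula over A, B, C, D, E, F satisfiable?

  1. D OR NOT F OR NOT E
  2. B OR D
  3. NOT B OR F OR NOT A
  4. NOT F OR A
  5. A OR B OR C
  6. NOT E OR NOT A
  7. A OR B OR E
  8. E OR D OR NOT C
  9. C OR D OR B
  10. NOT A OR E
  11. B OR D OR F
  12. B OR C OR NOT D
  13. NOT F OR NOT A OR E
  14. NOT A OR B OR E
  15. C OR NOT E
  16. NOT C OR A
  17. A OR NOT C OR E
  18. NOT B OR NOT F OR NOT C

Try B = true.
Try F = false.
From the singleton clause (NOT A), A = false.
From the singleton clause (NOT C), C = false.
From the singleton clause (NOT E), E = false.
No clause remains; D is free.
A satisfying assignment: A ↦ false; B ↦ true; C ↦ false; D ↦ false; E ↦ false; F ↦ false.

Yes, satisfiable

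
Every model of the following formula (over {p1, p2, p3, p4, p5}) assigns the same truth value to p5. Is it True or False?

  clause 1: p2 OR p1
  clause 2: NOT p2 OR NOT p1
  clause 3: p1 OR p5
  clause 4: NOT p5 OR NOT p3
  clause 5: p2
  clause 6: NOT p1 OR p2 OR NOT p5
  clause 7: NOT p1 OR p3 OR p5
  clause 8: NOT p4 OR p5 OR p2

True

Suppose p5 = false.
Unit clause (p1) forces p1 = true.
Unit clause (NOT p2) forces p2 = false.
That conflicts with the unit clause (p2).
So every satisfying assignment has p5 = True.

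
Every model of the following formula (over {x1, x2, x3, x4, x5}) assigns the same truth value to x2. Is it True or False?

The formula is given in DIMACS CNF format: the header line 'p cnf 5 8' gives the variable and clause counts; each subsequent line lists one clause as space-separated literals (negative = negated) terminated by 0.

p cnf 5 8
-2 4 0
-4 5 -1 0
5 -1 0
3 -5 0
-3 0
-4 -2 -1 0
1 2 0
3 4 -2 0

True

Suppose x2 = False.
From the singleton clause (¬x3), x3 = False.
From the singleton clause (¬x5), x5 = False.
From the singleton clause (¬x1), x1 = False.
That conflicts with the unit clause (x1).
So every satisfying assignment has x2 = True.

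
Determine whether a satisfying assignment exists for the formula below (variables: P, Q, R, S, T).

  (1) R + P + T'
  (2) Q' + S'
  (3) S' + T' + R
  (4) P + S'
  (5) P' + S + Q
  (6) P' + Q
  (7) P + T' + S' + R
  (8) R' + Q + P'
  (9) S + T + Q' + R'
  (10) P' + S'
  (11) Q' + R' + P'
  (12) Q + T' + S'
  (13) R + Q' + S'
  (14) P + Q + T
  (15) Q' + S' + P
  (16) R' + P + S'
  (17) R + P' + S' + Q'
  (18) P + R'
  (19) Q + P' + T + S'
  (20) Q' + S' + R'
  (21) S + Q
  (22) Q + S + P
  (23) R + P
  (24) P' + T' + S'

Satisfiable

Try Q = 1.
(S') alone gives S = 0.
Try T = 0.
(R') alone gives R = 0.
(P) alone gives P = 1.
Every clause now holds.
A satisfying assignment: P ↦ 1, Q ↦ 1, R ↦ 0, S ↦ 0, T ↦ 0.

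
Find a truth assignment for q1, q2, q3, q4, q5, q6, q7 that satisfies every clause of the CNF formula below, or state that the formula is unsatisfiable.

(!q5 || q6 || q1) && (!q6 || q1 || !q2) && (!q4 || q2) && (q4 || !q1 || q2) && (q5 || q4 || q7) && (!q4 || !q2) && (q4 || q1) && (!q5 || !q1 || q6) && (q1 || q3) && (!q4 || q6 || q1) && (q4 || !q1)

Suppose q4 = false.
From the singleton clause (q1), q1 = true.
That conflicts with the unit clause (!q1).
Backtrack on q4: now try q4 = true.
From the singleton clause (q2), q2 = true.
That conflicts with the unit clause (!q2).
Either choice for q4 ends in contradiction.

UNSATISFIABLE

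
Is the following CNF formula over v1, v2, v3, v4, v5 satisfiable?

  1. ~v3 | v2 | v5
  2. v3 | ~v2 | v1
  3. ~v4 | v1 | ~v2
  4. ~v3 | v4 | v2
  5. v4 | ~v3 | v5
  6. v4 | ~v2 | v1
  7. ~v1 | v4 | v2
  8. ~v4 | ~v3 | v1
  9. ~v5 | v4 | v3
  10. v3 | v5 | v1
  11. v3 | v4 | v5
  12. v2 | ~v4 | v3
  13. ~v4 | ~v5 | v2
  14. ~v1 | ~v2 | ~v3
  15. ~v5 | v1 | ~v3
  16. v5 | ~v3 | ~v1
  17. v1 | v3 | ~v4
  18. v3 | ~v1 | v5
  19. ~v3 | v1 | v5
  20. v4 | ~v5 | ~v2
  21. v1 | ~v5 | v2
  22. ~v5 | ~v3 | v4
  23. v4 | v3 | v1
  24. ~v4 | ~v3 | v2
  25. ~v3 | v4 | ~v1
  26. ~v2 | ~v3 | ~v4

Branch on v3: set v3 = 0.
Branch on v2: set v2 = 1.
From the singleton clause (v1), v1 = 1.
From the singleton clause (v5), v5 = 1.
From the singleton clause (v4), v4 = 1.
Every clause now holds.
A satisfying assignment: v1=1, v2=1, v3=0, v4=1, v5=1.

Yes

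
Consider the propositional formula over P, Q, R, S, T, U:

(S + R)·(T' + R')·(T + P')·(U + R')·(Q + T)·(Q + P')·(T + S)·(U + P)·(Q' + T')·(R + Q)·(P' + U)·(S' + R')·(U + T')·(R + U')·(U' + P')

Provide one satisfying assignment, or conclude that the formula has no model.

UNSATISFIABLE

Try S = 1.
(R') alone gives R = 0.
(Q) alone gives Q = 1.
(T') alone gives T = 0.
(P') alone gives P = 0.
(U) alone gives U = 1.
Now (U') is unsatisfied and unit — conflict.
Undo S and try S = 0.
(R) alone gives R = 1.
(T') alone gives T = 0.
Now (T) is unsatisfied and unit — conflict.
Neither S = 1 nor S = 0 works.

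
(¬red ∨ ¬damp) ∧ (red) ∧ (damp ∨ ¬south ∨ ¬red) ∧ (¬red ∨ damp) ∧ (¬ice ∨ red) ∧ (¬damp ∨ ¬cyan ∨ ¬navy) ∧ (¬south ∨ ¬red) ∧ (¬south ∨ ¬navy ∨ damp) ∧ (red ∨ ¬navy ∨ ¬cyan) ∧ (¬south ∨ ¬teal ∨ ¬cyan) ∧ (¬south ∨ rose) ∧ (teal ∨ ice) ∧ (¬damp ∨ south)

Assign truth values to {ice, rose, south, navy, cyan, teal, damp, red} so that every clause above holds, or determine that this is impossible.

UNSATISFIABLE

(red) alone gives red = True.
(¬damp) alone gives damp = False.
Now (damp) is unsatisfied and unit — conflict.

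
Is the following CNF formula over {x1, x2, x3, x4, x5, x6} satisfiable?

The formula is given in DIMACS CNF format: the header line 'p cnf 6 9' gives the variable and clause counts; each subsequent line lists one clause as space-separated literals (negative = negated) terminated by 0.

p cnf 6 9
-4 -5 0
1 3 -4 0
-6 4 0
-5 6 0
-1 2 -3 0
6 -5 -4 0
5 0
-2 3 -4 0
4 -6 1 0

No

The clause (x5) is unit, so x5 = True.
The clause (¬x4) is unit, so x4 = False.
The clause (¬x6) is unit, so x6 = False.
That conflicts with the unit clause (x6).
No assignment satisfies every clause.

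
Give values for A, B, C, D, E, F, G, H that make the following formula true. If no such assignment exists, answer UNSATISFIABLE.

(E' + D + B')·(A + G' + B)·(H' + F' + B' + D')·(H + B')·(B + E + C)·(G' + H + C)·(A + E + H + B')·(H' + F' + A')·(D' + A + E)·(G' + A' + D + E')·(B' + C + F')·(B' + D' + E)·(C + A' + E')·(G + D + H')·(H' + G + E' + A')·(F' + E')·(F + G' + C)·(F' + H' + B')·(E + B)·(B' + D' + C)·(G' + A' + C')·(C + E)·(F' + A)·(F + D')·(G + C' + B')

Suppose H = 0.
The clause (B') is unit, so B = 0.
The clause (E) is unit, so E = 1.
The clause (F') is unit, so F = 0.
The clause (D') is unit, so D = 0.
Suppose A = 1.
The clause (G') is unit, so G = 0.
The clause (C) is unit, so C = 1.
This assignment satisfies each clause.

A ↦ 1, B ↦ 0, C ↦ 1, D ↦ 0, E ↦ 1, F ↦ 0, G ↦ 0, H ↦ 0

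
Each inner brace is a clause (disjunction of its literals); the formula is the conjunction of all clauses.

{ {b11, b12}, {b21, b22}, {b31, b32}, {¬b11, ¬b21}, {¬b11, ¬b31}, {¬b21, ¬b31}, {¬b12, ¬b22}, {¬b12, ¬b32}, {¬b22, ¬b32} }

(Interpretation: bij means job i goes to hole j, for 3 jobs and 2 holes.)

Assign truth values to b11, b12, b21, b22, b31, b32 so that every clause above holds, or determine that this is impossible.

Branch on b11: set b11 = True.
(¬b21) alone gives b21 = False.
(b22) alone gives b22 = True.
(¬b31) alone gives b31 = False.
(b32) alone gives b32 = True.
Now (¬b32) is unsatisfied and unit — conflict.
That branch fails; take b11 = False instead.
(b12) alone gives b12 = True.
(¬b22) alone gives b22 = False.
(b21) alone gives b21 = True.
(¬b31) alone gives b31 = False.
(b32) alone gives b32 = True.
Now (¬b32) is unsatisfied and unit — conflict.
Either choice for b11 ends in contradiction.

UNSATISFIABLE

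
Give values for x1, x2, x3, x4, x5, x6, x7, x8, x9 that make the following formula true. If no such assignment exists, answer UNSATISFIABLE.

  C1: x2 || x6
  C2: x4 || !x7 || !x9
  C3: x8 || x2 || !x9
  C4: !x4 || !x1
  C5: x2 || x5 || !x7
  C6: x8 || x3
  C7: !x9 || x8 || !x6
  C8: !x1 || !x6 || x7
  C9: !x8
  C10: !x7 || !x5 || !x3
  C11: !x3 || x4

x1=false, x2=true, x3=true, x4=true, x5=false, x6=false, x7=false, x8=false, x9=true

From the singleton clause (!x8), x8 = false.
From the singleton clause (x3), x3 = true.
From the singleton clause (x4), x4 = true.
From the singleton clause (!x1), x1 = false.
Suppose x2 = true.
Suppose x9 = true.
From the singleton clause (!x6), x6 = false.
Suppose x7 = false.
No clause remains; x5 is free.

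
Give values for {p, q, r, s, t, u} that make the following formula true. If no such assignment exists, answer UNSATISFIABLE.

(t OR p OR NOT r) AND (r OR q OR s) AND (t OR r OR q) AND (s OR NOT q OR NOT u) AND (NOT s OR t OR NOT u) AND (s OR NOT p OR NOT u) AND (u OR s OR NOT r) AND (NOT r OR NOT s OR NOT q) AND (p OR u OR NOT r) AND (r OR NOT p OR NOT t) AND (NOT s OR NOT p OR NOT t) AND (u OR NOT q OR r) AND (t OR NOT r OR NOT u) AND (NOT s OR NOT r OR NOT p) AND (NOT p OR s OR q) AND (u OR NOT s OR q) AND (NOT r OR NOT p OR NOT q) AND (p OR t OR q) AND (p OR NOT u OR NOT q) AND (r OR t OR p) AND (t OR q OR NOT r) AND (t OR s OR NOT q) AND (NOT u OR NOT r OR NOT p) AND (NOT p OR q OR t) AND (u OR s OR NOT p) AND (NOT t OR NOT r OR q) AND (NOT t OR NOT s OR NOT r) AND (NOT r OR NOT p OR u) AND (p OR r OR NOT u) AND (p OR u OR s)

Suppose t = true.
Suppose r = true.
From the singleton clause (q), q = true.
From the singleton clause (NOT s), s = false.
From the singleton clause (NOT u), u = false.
But (u) is also a unit clause — contradiction.
So r must be the other value — set r = false.
From the singleton clause (NOT p), p = false.
From the singleton clause (NOT u), u = false.
From the singleton clause (NOT q), q = false.
From the singleton clause (s), s = true.
But (NOT s) is also a unit clause — contradiction.
Both values of r lead to a conflict.
So t must be the other value — set t = false.
Suppose p = true.
From the singleton clause (q), q = true.
From the singleton clause (NOT r), r = false.
From the singleton clause (u), u = true.
From the singleton clause (s), s = true.
But (NOT s) is also a unit clause — contradiction.
So p must be the other value — set p = false.
From the singleton clause (NOT r), r = false.
But (r) is also a unit clause — contradiction.
Both values of p lead to a conflict.
Both values of t lead to a conflict.

UNSATISFIABLE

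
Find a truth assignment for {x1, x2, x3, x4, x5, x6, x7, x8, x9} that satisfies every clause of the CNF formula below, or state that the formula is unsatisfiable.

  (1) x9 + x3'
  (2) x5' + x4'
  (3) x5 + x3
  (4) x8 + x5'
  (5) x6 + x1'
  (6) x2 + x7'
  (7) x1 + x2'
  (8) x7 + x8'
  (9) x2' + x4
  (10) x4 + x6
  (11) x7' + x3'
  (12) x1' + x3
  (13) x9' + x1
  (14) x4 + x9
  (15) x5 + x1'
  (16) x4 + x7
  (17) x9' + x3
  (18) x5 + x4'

UNSATISFIABLE

Suppose x9 = 1.
From the singleton clause (x1), x1 = 1.
From the singleton clause (x6), x6 = 1.
From the singleton clause (x3), x3 = 1.
From the singleton clause (x7'), x7 = 0.
From the singleton clause (x8'), x8 = 0.
From the singleton clause (x5'), x5 = 0.
Now (x5) is unsatisfied and unit — conflict.
So x9 must be the other value — set x9 = 0.
From the singleton clause (x3'), x3 = 0.
From the singleton clause (x5), x5 = 1.
From the singleton clause (x4'), x4 = 0.
Now (x4) is unsatisfied and unit — conflict.
Either choice for x9 ends in contradiction.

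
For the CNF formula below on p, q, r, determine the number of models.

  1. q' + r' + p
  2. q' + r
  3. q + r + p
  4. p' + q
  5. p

There are 2^3 = 8 truth assignments over (p, q, r).
Split on r. With r = 1, the clauses containing r are satisfied and r' drops from the rest; 1 of the 2^2 = 4 assignments to the other variables satisfy what remains.
With r = 0, by the same count on the reduced clause set, 0 assignments work.
(One model: p=T, q=T, r=T.)
Total: 1 + 0 = 1.

1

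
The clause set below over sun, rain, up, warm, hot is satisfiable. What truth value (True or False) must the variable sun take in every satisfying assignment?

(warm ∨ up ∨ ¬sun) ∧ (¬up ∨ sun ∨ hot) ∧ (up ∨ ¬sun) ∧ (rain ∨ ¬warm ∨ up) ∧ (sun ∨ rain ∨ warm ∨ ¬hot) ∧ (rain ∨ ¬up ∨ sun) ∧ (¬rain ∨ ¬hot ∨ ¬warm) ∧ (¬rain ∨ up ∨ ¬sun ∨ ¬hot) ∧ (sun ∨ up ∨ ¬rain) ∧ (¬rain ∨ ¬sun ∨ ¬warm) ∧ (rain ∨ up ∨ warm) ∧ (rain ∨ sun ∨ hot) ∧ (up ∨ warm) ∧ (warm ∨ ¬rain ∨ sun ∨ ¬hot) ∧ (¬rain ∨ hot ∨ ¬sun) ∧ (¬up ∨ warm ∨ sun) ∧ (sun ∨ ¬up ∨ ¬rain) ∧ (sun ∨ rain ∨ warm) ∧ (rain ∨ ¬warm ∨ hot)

True

Suppose sun = False.
Branch on up: set up = False.
The clause (¬rain) is unit, so rain = False.
The clause (¬warm) is unit, so warm = False.
Now (warm) is unsatisfied and unit — conflict.
Undo up and try up = True.
The clause (hot) is unit, so hot = True.
The clause (rain) is unit, so rain = True.
Now (¬rain) is unsatisfied and unit — conflict.
Neither up = True nor up = False works.
So every satisfying assignment has sun = True.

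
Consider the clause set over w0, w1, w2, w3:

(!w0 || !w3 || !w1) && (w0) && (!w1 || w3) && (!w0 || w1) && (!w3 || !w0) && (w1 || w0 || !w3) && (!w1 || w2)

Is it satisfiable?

Unit clause (w0) forces w0 = true.
Unit clause (w1) forces w1 = true.
Unit clause (!w3) forces w3 = false.
Now (w3) is unsatisfied and unit — conflict.
No assignment satisfies every clause.

No, unsatisfiable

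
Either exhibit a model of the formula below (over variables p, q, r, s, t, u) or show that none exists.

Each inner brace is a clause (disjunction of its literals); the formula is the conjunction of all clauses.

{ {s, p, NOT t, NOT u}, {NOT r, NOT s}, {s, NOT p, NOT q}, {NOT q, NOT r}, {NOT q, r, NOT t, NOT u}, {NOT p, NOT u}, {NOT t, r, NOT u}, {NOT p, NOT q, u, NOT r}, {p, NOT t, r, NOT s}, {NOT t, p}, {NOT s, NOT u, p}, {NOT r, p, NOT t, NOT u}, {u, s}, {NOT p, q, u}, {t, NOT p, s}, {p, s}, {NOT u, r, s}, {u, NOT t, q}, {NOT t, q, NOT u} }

Try r = false.
Try p = false.
Unit clause (NOT t) forces t = false.
Unit clause (s) forces s = true.
Unit clause (NOT u) forces u = false.
All clauses hold; q can take either value.

p ↦ false, q ↦ false, r ↦ false, s ↦ true, t ↦ false, u ↦ false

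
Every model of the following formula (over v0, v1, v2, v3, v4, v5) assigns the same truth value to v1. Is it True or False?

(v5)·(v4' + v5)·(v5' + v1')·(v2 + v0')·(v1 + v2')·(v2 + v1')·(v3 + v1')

False

Suppose v1 = 1.
From the singleton clause (v5), v5 = 1.
But (v5') is also a unit clause — contradiction.
So every satisfying assignment has v1 = False.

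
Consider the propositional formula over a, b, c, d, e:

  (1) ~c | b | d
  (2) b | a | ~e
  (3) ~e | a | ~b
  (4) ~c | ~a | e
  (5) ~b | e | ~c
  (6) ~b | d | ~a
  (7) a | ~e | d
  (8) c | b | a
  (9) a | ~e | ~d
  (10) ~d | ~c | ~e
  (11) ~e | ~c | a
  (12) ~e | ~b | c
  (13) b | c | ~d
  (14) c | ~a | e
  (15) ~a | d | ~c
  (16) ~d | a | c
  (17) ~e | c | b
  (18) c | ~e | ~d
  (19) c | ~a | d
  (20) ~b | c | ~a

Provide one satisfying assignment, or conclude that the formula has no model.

Case c = 1:
Case b = 0:
(d) alone gives d = 1.
(~e) alone gives e = 0.
(~a) alone gives a = 0.
All clauses are satisfied.

a ↦ 0, b ↦ 0, c ↦ 1, d ↦ 1, e ↦ 0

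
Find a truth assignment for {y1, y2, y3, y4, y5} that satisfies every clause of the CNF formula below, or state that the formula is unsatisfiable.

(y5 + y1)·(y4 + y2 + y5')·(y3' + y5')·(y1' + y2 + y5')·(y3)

y1: 1; y2: 1; y3: 1; y4: 1; y5: 0

(y3) alone gives y3 = 1.
(y5') alone gives y5 = 0.
(y1) alone gives y1 = 1.
No clause remains; y2, y4 are free.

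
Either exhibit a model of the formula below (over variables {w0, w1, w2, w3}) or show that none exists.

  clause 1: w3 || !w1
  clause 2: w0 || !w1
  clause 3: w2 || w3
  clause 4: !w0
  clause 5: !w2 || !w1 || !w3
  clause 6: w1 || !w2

The clause (!w0) is unit, so w0 = false.
The clause (!w1) is unit, so w1 = false.
The clause (!w2) is unit, so w2 = false.
The clause (w3) is unit, so w3 = true.
Every clause now holds.

w0=false,  w1=false,  w2=false,  w3=true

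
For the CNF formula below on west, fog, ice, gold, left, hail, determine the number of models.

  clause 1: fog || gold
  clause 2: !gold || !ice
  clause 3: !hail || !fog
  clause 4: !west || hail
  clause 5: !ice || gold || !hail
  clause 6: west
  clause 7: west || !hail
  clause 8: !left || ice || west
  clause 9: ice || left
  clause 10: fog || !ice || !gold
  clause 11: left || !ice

There are 2^6 = 64 truth assignments over (west, fog, ice, gold, left, hail).
Split on ice. With ice = true, the clauses containing ice are satisfied and !ice drops from the rest; 0 of the 2^5 = 32 assignments to the other variables satisfy what remains.
With ice = false, by the same count on the reduced clause set, 1 assignment works.
(One model: west=T, fog=F, ice=F, gold=T, left=T, hail=T.)
Total: 0 + 1 = 1.

1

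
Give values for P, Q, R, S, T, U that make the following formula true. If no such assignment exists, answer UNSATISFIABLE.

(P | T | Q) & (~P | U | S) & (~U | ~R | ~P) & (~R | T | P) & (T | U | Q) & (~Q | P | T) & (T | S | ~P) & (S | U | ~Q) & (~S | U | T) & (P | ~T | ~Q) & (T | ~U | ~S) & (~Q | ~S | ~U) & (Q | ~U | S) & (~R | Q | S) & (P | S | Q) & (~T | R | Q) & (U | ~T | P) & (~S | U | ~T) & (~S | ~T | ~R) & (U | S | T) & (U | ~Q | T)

Suppose P = 1.
Suppose U = 1.
The clause (~R) is unit, so R = 0.
Suppose T = 1.
The clause (Q) is unit, so Q = 1.
The clause (~S) is unit, so S = 0.
This assignment satisfies each clause.

P: 1,  Q: 1,  R: 0,  S: 0,  T: 1,  U: 1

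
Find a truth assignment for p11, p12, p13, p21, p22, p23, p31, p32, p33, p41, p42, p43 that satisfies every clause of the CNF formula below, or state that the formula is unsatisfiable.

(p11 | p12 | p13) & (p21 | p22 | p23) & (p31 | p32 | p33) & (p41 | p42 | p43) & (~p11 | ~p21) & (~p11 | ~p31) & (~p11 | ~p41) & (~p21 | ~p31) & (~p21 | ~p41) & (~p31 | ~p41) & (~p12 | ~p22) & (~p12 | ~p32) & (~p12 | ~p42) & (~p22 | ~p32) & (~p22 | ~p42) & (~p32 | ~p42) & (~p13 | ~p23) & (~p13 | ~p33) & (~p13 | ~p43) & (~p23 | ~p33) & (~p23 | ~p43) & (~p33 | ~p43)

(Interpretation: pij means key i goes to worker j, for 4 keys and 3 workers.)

Case p11 = 0:
Case p12 = 1:
From the singleton clause (~p22), p22 = 0.
From the singleton clause (~p32), p32 = 0.
From the singleton clause (~p42), p42 = 0.
Case p21 = 1:
From the singleton clause (~p31), p31 = 0.
From the singleton clause (p33), p33 = 1.
From the singleton clause (~p41), p41 = 0.
From the singleton clause (p43), p43 = 1.
But (~p43) is also a unit clause — contradiction.
Undo p21 and try p21 = 0.
From the singleton clause (p23), p23 = 1.
From the singleton clause (~p13), p13 = 0.
From the singleton clause (~p33), p33 = 0.
From the singleton clause (p31), p31 = 1.
From the singleton clause (~p41), p41 = 0.
From the singleton clause (p43), p43 = 1.
But (~p43) is also a unit clause — contradiction.
Both values of p21 lead to a conflict.
Undo p12 and try p12 = 0.
From the singleton clause (p13), p13 = 1.
From the singleton clause (~p23), p23 = 0.
From the singleton clause (~p33), p33 = 0.
From the singleton clause (~p43), p43 = 0.
Case p21 = 1:
From the singleton clause (~p31), p31 = 0.
From the singleton clause (p32), p32 = 1.
From the singleton clause (~p41), p41 = 0.
From the singleton clause (p42), p42 = 1.
But (~p42) is also a unit clause — contradiction.
Undo p21 and try p21 = 0.
From the singleton clause (p22), p22 = 1.
From the singleton clause (~p32), p32 = 0.
From the singleton clause (p31), p31 = 1.
From the singleton clause (~p41), p41 = 0.
From the singleton clause (p42), p42 = 1.
But (~p42) is also a unit clause — contradiction.
Both values of p21 lead to a conflict.
Both values of p12 lead to a conflict.
Undo p11 and try p11 = 1.
From the singleton clause (~p21), p21 = 0.
From the singleton clause (~p31), p31 = 0.
From the singleton clause (~p41), p41 = 0.
Case p22 = 1:
From the singleton clause (~p12), p12 = 0.
From the singleton clause (~p32), p32 = 0.
From the singleton clause (p33), p33 = 1.
From the singleton clause (~p42), p42 = 0.
From the singleton clause (p43), p43 = 1.
But (~p43) is also a unit clause — contradiction.
Undo p22 and try p22 = 0.
From the singleton clause (p23), p23 = 1.
From the singleton clause (~p13), p13 = 0.
From the singleton clause (~p33), p33 = 0.
From the singleton clause (p32), p32 = 1.
From the singleton clause (~p12), p12 = 0.
From the singleton clause (~p42), p42 = 0.
From the singleton clause (p43), p43 = 1.
But (~p43) is also a unit clause — contradiction.
Both values of p22 lead to a conflict.
Both values of p11 lead to a conflict.

UNSATISFIABLE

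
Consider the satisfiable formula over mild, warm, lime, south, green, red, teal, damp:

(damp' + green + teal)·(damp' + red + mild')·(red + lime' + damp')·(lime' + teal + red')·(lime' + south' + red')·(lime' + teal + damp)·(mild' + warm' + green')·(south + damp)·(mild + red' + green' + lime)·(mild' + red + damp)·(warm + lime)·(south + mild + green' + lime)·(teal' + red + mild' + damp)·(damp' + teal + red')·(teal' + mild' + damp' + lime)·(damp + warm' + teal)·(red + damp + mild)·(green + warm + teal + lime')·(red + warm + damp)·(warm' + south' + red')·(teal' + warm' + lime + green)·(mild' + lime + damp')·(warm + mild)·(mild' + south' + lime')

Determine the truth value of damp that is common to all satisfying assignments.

True

Suppose damp = 0.
The clause (south) is unit, so south = 1.
Case lime = 0:
The clause (warm) is unit, so warm = 1.
The clause (teal) is unit, so teal = 1.
The clause (red') is unit, so red = 0.
The clause (mild') is unit, so mild = 0.
That conflicts with the unit clause (mild).
Backtrack on lime: now try lime = 1.
The clause (red') is unit, so red = 0.
The clause (teal) is unit, so teal = 1.
The clause (mild') is unit, so mild = 0.
That conflicts with the unit clause (mild).
Neither lime = 1 nor lime = 0 works.
So every satisfying assignment has damp = True.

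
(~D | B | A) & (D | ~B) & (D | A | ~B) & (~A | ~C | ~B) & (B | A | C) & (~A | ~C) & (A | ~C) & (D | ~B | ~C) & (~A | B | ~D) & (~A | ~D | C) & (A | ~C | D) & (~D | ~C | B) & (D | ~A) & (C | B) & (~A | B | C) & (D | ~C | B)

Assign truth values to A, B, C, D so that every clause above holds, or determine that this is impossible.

A: 0,  B: 1,  C: 0,  D: 1

Suppose D = 1.
Suppose B = 1.
Suppose A = 0.
From the singleton clause (~C), C = 0.
This assignment satisfies each clause.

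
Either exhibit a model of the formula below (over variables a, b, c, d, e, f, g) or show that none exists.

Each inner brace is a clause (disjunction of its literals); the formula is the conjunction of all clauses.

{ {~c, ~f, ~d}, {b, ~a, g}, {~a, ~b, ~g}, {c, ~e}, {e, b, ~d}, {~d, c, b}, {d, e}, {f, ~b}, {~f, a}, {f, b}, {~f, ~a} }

Try c = 1.
Try f = 0.
From the singleton clause (~b), b = 0.
That conflicts with the unit clause (b).
Backtrack on f: now try f = 1.
From the singleton clause (~d), d = 0.
From the singleton clause (e), e = 1.
From the singleton clause (a), a = 1.
That conflicts with the unit clause (~a).
Both values of f lead to a conflict.
Backtrack on c: now try c = 0.
From the singleton clause (~e), e = 0.
From the singleton clause (d), d = 1.
From the singleton clause (b), b = 1.
From the singleton clause (f), f = 1.
From the singleton clause (a), a = 1.
That conflicts with the unit clause (~a).
Both values of c lead to a conflict.

UNSATISFIABLE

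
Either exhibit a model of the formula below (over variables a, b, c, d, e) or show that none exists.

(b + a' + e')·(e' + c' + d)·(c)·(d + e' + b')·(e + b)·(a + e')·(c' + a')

(c) alone gives c = 1.
(a') alone gives a = 0.
(e') alone gives e = 0.
(b) alone gives b = 1.
Every clause is now satisfied; d is unconstrained.

a=0, b=1, c=1, d=1, e=0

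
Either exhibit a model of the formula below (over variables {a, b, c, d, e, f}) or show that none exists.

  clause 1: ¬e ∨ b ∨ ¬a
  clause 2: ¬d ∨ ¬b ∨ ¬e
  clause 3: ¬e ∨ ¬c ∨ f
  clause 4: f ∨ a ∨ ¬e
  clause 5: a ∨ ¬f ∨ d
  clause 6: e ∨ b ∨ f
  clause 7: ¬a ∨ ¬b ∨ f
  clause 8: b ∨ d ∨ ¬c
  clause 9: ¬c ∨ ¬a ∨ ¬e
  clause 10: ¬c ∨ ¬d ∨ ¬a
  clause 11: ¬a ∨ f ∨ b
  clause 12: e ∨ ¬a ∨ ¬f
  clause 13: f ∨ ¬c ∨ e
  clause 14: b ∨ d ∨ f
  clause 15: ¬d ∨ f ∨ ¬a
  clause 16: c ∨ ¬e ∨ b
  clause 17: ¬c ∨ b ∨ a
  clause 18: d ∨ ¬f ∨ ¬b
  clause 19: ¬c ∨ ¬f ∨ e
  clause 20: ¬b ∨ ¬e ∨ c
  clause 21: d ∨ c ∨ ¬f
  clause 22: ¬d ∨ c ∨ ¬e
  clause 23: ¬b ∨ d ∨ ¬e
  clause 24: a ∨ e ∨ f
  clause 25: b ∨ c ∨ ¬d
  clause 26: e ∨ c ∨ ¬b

UNSATISFIABLE

Suppose e = False.
Suppose b = True.
The clause (c) is unit, so c = True.
The clause (f) is unit, so f = True.
But (¬f) is also a unit clause — contradiction.
Backtrack on b: now try b = False.
The clause (f) is unit, so f = True.
The clause (¬a) is unit, so a = False.
The clause (d) is unit, so d = True.
The clause (¬c) is unit, so c = False.
But (c) is also a unit clause — contradiction.
Neither b = True nor b = False works.
Backtrack on e: now try e = True.
Suppose b = True.
The clause (¬d) is unit, so d = False.
But (d) is also a unit clause — contradiction.
Backtrack on b: now try b = False.
The clause (¬a) is unit, so a = False.
The clause (f) is unit, so f = True.
The clause (d) is unit, so d = True.
The clause (c) is unit, so c = True.
But (¬c) is also a unit clause — contradiction.
Neither b = True nor b = False works.
Neither e = True nor e = False works.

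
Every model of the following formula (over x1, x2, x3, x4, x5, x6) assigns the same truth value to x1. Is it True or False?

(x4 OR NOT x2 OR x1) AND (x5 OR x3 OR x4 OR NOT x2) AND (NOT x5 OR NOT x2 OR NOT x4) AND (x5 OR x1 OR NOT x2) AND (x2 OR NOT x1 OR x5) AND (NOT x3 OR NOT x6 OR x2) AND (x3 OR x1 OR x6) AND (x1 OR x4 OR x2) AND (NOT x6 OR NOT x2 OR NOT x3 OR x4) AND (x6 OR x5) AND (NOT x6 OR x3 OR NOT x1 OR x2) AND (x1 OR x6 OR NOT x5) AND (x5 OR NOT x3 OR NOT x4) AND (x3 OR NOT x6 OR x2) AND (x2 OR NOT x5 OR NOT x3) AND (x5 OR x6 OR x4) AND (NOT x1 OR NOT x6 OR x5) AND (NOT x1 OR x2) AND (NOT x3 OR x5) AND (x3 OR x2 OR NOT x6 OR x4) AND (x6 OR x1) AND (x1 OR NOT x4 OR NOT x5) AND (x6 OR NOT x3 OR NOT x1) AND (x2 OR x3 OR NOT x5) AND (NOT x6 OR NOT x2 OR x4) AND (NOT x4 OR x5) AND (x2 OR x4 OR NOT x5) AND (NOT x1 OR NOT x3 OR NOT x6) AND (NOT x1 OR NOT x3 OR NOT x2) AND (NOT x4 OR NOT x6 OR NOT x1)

Suppose x1 = false.
Unit clause (x6) forces x6 = true.
Suppose x4 = true.
Unit clause (NOT x5) forces x5 = false.
But (x5) is also a unit clause — contradiction.
Backtrack on x4: now try x4 = false.
Unit clause (NOT x2) forces x2 = false.
But (x2) is also a unit clause — contradiction.
Both values of x4 lead to a conflict.
So every satisfying assignment has x1 = True.

True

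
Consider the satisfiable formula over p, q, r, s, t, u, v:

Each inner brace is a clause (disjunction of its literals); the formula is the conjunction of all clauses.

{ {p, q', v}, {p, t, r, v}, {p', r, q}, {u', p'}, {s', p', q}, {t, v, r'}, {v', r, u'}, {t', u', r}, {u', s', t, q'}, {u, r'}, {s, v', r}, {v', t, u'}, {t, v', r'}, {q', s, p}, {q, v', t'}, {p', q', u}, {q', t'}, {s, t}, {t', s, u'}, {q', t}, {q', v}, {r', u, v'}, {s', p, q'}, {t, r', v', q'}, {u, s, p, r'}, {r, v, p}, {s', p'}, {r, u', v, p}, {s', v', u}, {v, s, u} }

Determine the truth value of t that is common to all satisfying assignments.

True

Suppose t = 0.
From the singleton clause (s), s = 1.
From the singleton clause (q'), q = 0.
From the singleton clause (p'), p = 0.
Case r = 1:
From the singleton clause (v), v = 1.
But (v') is also a unit clause — contradiction.
That branch fails; take r = 0 instead.
From the singleton clause (v), v = 1.
From the singleton clause (u'), u = 0.
But (u) is also a unit clause — contradiction.
Neither r = 1 nor r = 0 works.
So every satisfying assignment has t = True.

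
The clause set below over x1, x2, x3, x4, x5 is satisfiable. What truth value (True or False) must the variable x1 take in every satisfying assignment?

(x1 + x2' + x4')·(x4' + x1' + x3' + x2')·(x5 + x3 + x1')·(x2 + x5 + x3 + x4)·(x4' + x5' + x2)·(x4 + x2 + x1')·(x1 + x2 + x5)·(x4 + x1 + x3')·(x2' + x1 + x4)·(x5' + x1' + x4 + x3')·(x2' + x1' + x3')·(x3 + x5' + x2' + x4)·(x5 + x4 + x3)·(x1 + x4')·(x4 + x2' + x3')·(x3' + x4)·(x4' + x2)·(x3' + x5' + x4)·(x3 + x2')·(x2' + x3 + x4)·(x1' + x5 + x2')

False

Suppose x1 = 1.
Try x5 = 1.
Try x4 = 0.
The clause (x2) is unit, so x2 = 1.
The clause (x3') is unit, so x3 = 0.
Now (x3) is unsatisfied and unit — conflict.
Backtrack on x4: now try x4 = 1.
The clause (x2) is unit, so x2 = 1.
The clause (x3') is unit, so x3 = 0.
Now (x3) is unsatisfied and unit — conflict.
Either choice for x4 ends in contradiction.
Backtrack on x5: now try x5 = 0.
The clause (x3) is unit, so x3 = 1.
The clause (x2') is unit, so x2 = 0.
The clause (x4) is unit, so x4 = 1.
Now (x4') is unsatisfied and unit — conflict.
Either choice for x5 ends in contradiction.
So every satisfying assignment has x1 = False.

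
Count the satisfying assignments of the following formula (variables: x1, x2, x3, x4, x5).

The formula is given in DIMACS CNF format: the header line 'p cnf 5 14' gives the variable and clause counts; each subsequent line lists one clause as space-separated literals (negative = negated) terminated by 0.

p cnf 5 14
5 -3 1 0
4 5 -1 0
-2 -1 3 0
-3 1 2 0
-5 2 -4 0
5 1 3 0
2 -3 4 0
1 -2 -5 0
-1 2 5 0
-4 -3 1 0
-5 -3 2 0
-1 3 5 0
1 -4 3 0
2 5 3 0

There are 2^5 = 32 truth assignments over (x1, x2, x3, x4, x5).
Split on x2. With x2 = True, the clauses containing x2 are satisfied and ¬x2 drops from the rest; 3 of the 2^4 = 16 assignments to the other variables satisfy what remains.
With x2 = False, by the same count on the reduced clause set, 2 assignments work.
(One model: x1=F, x2=F, x3=F, x4=F, x5=T.)
Total: 3 + 2 = 5.

5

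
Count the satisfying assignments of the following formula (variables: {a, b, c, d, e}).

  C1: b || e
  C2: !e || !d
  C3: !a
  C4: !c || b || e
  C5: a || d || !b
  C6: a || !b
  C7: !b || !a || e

There are 2^5 = 32 truth assignments over (a, b, c, d, e).
Split on a. With a = true, the clauses containing a are satisfied and !a drops from the rest; 0 of the 2^4 = 16 assignments to the other variables satisfy what remains.
With a = false, by the same count on the reduced clause set, 2 assignments work.
(One model: a=F, b=F, c=F, d=F, e=T.)
Total: 0 + 2 = 2.

2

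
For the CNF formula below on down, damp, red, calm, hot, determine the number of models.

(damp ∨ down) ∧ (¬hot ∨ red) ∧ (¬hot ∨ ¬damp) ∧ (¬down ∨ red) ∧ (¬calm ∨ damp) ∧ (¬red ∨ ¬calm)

6

There are 2^5 = 32 truth assignments over (down, damp, red, calm, hot).
Split on calm. With calm = True, the clauses containing calm are satisfied and ¬calm drops from the rest; 1 of the 2^4 = 16 assignments to the other variables satisfy what remains.
With calm = False, by the same count on the reduced clause set, 5 assignments work.
(One model: down=F, damp=T, red=F, calm=F, hot=F.)
Total: 1 + 5 = 6.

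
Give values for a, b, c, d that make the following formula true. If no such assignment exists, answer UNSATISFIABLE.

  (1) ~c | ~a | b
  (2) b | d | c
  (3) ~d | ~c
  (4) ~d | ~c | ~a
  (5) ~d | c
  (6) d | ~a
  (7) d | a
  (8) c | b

Branch on d: set d = 0.
From the singleton clause (~a), a = 0.
That conflicts with the unit clause (a).
Backtrack on d: now try d = 1.
From the singleton clause (~c), c = 0.
That conflicts with the unit clause (c).
Either choice for d ends in contradiction.

UNSATISFIABLE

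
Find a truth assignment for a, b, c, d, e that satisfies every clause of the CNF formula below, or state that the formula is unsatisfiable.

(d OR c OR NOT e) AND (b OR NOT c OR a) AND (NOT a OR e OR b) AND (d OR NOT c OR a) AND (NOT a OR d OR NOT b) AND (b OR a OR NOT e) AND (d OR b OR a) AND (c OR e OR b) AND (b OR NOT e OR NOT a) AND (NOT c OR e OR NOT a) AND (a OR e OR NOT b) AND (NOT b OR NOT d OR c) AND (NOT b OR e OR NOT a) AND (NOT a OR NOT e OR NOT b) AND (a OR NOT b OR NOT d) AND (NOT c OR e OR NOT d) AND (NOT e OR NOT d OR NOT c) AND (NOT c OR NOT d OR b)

Case d = true:
Case b = false:
From the singleton clause (NOT c), c = false.
From the singleton clause (e), e = true.
From the singleton clause (a), a = true.
That conflicts with the unit clause (NOT a).
So b must be the other value — set b = true.
From the singleton clause (c), c = true.
From the singleton clause (a), a = true.
From the singleton clause (e), e = true.
That conflicts with the unit clause (NOT e).
Both values of b lead to a conflict.
So d must be the other value — set d = false.
Case c = true:
From the singleton clause (a), a = true.
From the singleton clause (NOT b), b = false.
From the singleton clause (e), e = true.
That conflicts with the unit clause (NOT e).
So c must be the other value — set c = false.
From the singleton clause (NOT e), e = false.
From the singleton clause (b), b = true.
From the singleton clause (NOT a), a = false.
That conflicts with the unit clause (a).
Both values of c lead to a conflict.
Both values of d lead to a conflict.

UNSATISFIABLE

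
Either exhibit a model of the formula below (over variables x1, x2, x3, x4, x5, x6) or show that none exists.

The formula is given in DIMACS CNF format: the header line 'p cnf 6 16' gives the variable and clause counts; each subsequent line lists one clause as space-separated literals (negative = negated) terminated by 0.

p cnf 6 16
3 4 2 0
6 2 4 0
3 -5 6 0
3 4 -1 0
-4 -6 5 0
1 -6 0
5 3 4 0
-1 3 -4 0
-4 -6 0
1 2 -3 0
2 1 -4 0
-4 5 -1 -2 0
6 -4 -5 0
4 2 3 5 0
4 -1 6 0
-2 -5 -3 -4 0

x1=True,  x2=False,  x3=True,  x4=True,  x5=False,  x6=False

Case x1 = True:
Case x3 = True:
Case x4 = True:
From the singleton clause (¬x6), x6 = False.
From the singleton clause (¬x5), x5 = False.
From the singleton clause (¬x2), x2 = False.
Every clause now holds.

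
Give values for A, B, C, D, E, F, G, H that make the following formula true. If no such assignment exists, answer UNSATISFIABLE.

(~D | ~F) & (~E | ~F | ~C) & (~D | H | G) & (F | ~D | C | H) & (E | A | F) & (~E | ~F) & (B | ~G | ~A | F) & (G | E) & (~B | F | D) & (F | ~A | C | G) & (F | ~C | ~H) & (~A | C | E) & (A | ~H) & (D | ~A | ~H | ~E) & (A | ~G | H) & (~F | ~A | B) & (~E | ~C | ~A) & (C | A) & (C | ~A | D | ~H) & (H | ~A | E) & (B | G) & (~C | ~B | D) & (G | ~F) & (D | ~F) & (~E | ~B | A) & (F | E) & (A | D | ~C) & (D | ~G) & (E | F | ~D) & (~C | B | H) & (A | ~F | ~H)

Branch on D: set D = 1.
From the singleton clause (~F), F = 0.
From the singleton clause (E), E = 1.
Branch on H: set H = 1.
From the singleton clause (~C), C = 0.
From the singleton clause (A), A = 1.
From the singleton clause (G), G = 1.
From the singleton clause (B), B = 1.
All clauses are satisfied.

A=1; B=1; C=0; D=1; E=1; F=0; G=1; H=1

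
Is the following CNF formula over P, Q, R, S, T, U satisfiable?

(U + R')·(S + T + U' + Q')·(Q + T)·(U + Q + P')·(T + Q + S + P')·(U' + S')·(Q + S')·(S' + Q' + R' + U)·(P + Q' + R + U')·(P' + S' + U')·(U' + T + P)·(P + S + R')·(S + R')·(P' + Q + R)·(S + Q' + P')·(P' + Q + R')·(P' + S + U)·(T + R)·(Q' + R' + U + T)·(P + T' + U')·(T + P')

Yes, satisfiable

Case U = 0:
(R') alone gives R = 0.
(T) alone gives T = 1.
Case Q = 1:
Case S = 1:
No clause remains; P is free.
A satisfying assignment: P=0, Q=1, R=0, S=1, T=1, U=0.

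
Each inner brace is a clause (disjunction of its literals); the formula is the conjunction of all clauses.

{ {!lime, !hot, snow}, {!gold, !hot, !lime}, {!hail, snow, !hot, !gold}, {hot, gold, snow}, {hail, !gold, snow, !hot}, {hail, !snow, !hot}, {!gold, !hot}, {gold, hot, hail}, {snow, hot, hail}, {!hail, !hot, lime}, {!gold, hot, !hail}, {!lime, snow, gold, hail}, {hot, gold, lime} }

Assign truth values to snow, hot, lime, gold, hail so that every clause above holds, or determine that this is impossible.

Branch on gold: set gold = true.
From the singleton clause (!hot), hot = false.
From the singleton clause (!hail), hail = false.
From the singleton clause (snow), snow = true.
No clause remains; lime is free.

snow=true; hot=false; lime=false; gold=true; hail=false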